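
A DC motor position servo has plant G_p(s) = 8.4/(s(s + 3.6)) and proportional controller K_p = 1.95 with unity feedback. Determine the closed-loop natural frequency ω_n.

With unity feedback the closed-loop characteristic equation is s² + 3.6s + 1.95·8.4 = s² + 3.6s + 16.38 = 0.
So ω_n² = 16.38 ⇒ ω_n = 4.047 rad/s, and ζ = 3.6/(2ω_n) = 0.445.

ω_n = 4.05 rad/s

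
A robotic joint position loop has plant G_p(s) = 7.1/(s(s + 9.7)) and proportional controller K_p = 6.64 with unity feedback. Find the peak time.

From 1 + K_pG_p(s) = 0: s² + 9.7s + 47.14 = 0 ⇒ ω_n = 6.866, ζ = 0.7064.
Damped frequency ω_d = ω_n√(1−ζ²) = 4.86 rad/s, so peak time T_p = π/ω_d = 0.646 s.

T_p = 0.646 s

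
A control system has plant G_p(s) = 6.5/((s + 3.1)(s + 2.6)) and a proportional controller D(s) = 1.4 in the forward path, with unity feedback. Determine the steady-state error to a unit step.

The loop is type 0. Static position error constant K_pos = D(0)·G_p(0) = 1.4·0.8065 = 1.129.
Steady-state error to a unit step: e_ss = 1/(1+K_pos) = 1/2.129 = 0.47.

0.47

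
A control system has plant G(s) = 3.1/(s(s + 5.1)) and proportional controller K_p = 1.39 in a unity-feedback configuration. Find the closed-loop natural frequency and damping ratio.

1 + K_p·G(s) = 0 gives s² + 5.1s + 4.309 = 0.
Matching s² + 2ζω_n s + ω_n²: ω_n = √4.309 = 2.076 rad/s and 2ζω_n = 5.1, so ζ = 5.1/(2·2.076) = 1.23.

ω_n = 2.08 rad/s, ζ = 1.23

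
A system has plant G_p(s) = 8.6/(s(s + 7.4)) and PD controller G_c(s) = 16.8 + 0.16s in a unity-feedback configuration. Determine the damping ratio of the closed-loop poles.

Forward path: (16.8 + 0.16s)·8.6/(s(s+7.4)). The closed-loop characteristic equation is s² + (7.4 + 8.6·0.16)s + 8.6·16.8 = 0.
That is s² + 8.776s + 144.5 = 0, so ω_n = 12.02 rad/s and ζ = 8.776/(2·12.02) = 0.3651.

ζ = 0.365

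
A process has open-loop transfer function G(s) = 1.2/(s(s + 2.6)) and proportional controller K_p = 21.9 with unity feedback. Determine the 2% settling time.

T_s ≈ 3.08 s

The closed-loop denominator s² + 2.6s + 26.28 gives ω_n = √26.28 = 5.126 and ζ = 2.6/(2ω_n) = 0.2536.
2% settling time T_s ≈ 4/(ζω_n) = 4/1.3 = 3.08 s.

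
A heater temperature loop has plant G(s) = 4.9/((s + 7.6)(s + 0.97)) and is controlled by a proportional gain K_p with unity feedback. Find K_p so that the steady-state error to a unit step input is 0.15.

K_p = 8.53

For a type-0 loop with proportional control, e_ss = 1/(1 + K_p·G(0)).
G(0) = 0.6647. Require 1/(1 + K_p·0.6647) = 0.15, so 1 + 0.6647·K_p = 6.667.
K_p = (6.667 − 1)/0.6647 = 8.53.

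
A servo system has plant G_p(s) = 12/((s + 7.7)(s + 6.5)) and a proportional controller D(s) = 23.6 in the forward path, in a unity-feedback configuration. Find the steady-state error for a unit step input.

The loop is type 0. Static position error constant K_pos = D(0)·G_p(0) = 23.6·0.2398 = 5.658.
Steady-state error to a unit step: e_ss = 1/(1+K_pos) = 1/6.658 = 0.15.

0.15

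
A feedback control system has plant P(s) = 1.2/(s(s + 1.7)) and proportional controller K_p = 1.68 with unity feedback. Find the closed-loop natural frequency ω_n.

ω_n = 1.42 rad/s

The closed-loop denominator is s(s+1.7) + 1.68·1.2 = s² + 1.7s + 2.016.
So ω_n² = 2.016 ⇒ ω_n = 1.42 rad/s, and ζ = 1.7/(2ω_n) = 0.599.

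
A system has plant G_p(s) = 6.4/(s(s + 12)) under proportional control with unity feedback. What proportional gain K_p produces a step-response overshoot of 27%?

From %OS = 100·exp(−πζ/√(1−ζ²)) = 27%, ζ = −ln(0.27)/√(π²+ln²(0.27)) = 0.3847.
Characteristic equation s² + 12s + 6.4K_p = 0 gives ζ = 12/(2√(6.4K_p)).
Setting ζ = 0.3847: √(6.4K_p) = 12/(2·0.3847) = 15.6, so K_p = 243.3/6.4 = 38.

K_p = 38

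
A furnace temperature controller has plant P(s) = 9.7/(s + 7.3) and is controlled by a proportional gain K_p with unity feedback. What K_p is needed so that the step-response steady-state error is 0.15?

Steady-state error for a unit step on this type-0 loop is 1/(1 + K_p·P(0)).
P(0) = 1.329. Require 1/(1 + K_p·1.329) = 0.15, so 1 + 1.329·K_p = 6.667.
K_p = (6.667 − 1)/1.329 = 4.26.

K_p = 4.26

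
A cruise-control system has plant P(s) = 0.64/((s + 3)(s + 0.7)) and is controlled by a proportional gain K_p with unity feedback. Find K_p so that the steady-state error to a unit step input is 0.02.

K_p = 161

The loop is type 0, so e_ss(step) = 1/(1 + K_pos) with K_pos = K_p·P(0).
P(0) = 0.3048. Require 1/(1 + K_p·0.3048) = 0.02, so 1 + 0.3048·K_p = 50.
K_p = (50 − 1)/0.3048 = 161.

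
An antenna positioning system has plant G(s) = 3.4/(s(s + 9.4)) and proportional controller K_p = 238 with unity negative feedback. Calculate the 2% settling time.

From 1 + K_pG(s) = 0: s² + 9.4s + 809.2 = 0 ⇒ ω_n = 28.45, ζ = 0.1652.
2% settling time T_s ≈ 4/(ζω_n) = 4/4.7 = 0.851 s.

T_s ≈ 0.851 s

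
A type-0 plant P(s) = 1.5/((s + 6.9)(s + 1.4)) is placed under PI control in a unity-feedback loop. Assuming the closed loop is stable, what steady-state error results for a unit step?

The PI controller's integrator makes the forward path type 1, so e_ss to a step is zero.

0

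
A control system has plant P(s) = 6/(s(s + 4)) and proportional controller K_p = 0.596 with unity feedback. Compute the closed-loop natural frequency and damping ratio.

The closed-loop denominator is s(s+4) + 0.596·6 = s² + 4s + 3.576.
Matching s² + 2ζω_n s + ω_n²: ω_n = √3.576 = 1.891 rad/s and 2ζω_n = 4, so ζ = 4/(2·1.891) = 1.06.

ω_n = 1.89 rad/s, ζ = 1.06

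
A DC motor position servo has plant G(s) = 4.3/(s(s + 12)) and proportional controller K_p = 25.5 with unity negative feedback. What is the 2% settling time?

T_s ≈ 0.667 s

The closed-loop denominator s² + 12s + 109.6 gives ω_n = √109.6 = 10.47 and ζ = 12/(2ω_n) = 0.573.
2% settling time T_s ≈ 4/(ζω_n) = 4/6 = 0.667 s.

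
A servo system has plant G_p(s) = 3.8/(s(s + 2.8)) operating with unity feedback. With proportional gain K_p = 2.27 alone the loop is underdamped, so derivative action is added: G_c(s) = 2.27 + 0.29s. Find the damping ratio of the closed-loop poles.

ζ = 0.664

Forward path: (2.27 + 0.29s)·3.8/(s(s+2.8)). The closed-loop characteristic equation is s² + (2.8 + 3.8·0.29)s + 3.8·2.27 = 0.
That is s² + 3.902s + 8.626 = 0, so ω_n = 2.937 rad/s and ζ = 3.902/(2·2.937) = 0.6643.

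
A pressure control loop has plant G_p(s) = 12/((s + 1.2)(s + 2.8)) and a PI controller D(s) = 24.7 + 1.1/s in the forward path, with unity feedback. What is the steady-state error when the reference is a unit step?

The open loop D(s)G_p(s) has a pole at the origin (type 1), so the static position error constant is infinite and e_ss = 1/(1+∞) = 0.

0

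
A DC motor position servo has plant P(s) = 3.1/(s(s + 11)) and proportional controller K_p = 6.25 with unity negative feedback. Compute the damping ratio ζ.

1 + K_p·P(s) = 0 gives s² + 11s + 19.38 = 0.
Matching s² + 2ζω_n s + ω_n²: ω_n = √19.38 = 4.402 rad/s and 2ζω_n = 11, so ζ = 11/(2·4.402) = 1.25.

ζ = 1.25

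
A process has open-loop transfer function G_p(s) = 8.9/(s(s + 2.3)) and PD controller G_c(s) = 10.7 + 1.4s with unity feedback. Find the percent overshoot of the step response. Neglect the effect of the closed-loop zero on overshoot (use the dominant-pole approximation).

2.65%

Forward path: (10.7 + 1.4s)·8.9/(s(s+2.3)). The closed-loop characteristic equation is s² + (2.3 + 8.9·1.4)s + 8.9·10.7 = 0.
That is s² + 14.76s + 95.23 = 0, so ω_n = 9.759 rad/s and ζ = 14.76/(2·9.759) = 0.7563.
%OS = 100·exp(−πζ/√(1−ζ²)) = 2.65%.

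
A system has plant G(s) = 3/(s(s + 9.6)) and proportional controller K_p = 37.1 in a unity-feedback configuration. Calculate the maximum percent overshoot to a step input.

The closed-loop denominator s² + 9.6s + 111.3 gives ω_n = √111.3 = 10.55 and ζ = 9.6/(2ω_n) = 0.455.
%OS = 100·exp(−πζ/√(1−ζ²)) = 100·exp(−π·0.455/√0.793) = 20.1%.

20.1%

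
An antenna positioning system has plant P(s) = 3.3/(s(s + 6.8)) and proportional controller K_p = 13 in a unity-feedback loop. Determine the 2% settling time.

T_s ≈ 1.18 s

From 1 + K_pP(s) = 0: s² + 6.8s + 42.9 = 0 ⇒ ω_n = 6.55, ζ = 0.5191.
2% settling time T_s ≈ 4/(ζω_n) = 4/3.4 = 1.18 s.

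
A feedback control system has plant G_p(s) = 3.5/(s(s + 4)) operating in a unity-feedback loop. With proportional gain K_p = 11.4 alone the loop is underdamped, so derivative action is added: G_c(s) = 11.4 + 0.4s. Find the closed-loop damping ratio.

Forward path: (11.4 + 0.4s)·3.5/(s(s+4)). The closed-loop characteristic equation is s² + (4 + 3.5·0.4)s + 3.5·11.4 = 0.
That is s² + 5.4s + 39.9 = 0, so ω_n = 6.317 rad/s and ζ = 5.4/(2·6.317) = 0.4274.

ζ = 0.427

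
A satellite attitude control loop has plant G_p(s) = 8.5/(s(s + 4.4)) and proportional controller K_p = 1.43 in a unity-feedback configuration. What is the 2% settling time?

From 1 + K_pG_p(s) = 0: s² + 4.4s + 12.15 = 0 ⇒ ω_n = 3.486, ζ = 0.631.
2% settling time T_s ≈ 4/(ζω_n) = 4/2.2 = 1.82 s.

T_s ≈ 1.82 s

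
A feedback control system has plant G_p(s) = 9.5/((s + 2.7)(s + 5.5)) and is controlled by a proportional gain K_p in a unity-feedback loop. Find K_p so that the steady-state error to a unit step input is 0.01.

For a type-0 loop with proportional control, e_ss = 1/(1 + K_p·G_p(0)).
G_p(0) = 0.6397. Require 1/(1 + K_p·0.6397) = 0.01, so 1 + 0.6397·K_p = 100.
K_p = (100 − 1)/0.6397 = 155.

K_p = 155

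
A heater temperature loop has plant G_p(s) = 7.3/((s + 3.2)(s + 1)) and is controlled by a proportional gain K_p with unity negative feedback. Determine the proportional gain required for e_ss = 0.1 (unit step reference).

The loop is type 0, so e_ss(step) = 1/(1 + K_pos) with K_pos = K_p·G_p(0).
G_p(0) = 2.281. Require 1/(1 + K_p·2.281) = 0.1, so 1 + 2.281·K_p = 10.
K_p = (10 − 1)/2.281 = 3.95.

K_p = 3.95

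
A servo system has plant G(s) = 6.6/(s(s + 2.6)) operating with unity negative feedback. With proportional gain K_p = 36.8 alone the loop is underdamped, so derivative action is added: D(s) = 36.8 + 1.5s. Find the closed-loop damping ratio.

ζ = 0.401

Forward path: (36.8 + 1.5s)·6.6/(s(s+2.6)). The closed-loop characteristic equation is s² + (2.6 + 6.6·1.5)s + 6.6·36.8 = 0.
That is s² + 12.5s + 242.9 = 0, so ω_n = 15.58 rad/s and ζ = 12.5/(2·15.58) = 0.401.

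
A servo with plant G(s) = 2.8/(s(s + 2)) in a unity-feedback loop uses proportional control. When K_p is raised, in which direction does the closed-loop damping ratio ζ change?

decrease

ζ = 2/(2√(2.8K_p)); increasing K_p raises the denominator, so ζ falls.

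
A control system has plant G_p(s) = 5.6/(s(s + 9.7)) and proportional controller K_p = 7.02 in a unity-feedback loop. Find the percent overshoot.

From 1 + K_pG_p(s) = 0: s² + 9.7s + 39.31 = 0 ⇒ ω_n = 6.27, ζ = 0.7735.
%OS = 100·exp(−πζ/√(1−ζ²)) = 100·exp(−π·0.7735/√0.4016) = 2.16%.

2.16%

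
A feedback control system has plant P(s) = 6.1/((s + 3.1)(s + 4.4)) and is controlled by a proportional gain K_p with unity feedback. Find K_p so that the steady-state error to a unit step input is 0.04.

The loop is type 0, so e_ss(step) = 1/(1 + K_pos) with K_pos = K_p·P(0).
P(0) = 0.4472. Require 1/(1 + K_p·0.4472) = 0.04, so 1 + 0.4472·K_p = 25.
K_p = (25 − 1)/0.4472 = 53.7.

K_p = 53.7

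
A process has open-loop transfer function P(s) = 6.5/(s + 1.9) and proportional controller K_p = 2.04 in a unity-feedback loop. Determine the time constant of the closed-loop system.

Closed-loop transfer function: T(s) = K_p·P(s)/(1 + K_p·P(s)) = 13.26/(s + 1.9 + 13.26) = 13.26/(s + 15.16).
Time constant τ = 1/15.16 = 0.066 s.

τ = 0.066 s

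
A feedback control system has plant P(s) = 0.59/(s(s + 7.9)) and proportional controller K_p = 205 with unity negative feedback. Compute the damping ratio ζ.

With unity feedback the closed-loop characteristic equation is s² + 7.9s + 205·0.59 = s² + 7.9s + 120.9 = 0.
Matching s² + 2ζω_n s + ω_n²: ω_n = √120.9 = 11 rad/s and 2ζω_n = 7.9, so ζ = 7.9/(2·11) = 0.359.

ζ = 0.359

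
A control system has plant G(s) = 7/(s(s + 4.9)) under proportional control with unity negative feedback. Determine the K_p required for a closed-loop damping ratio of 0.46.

Closed-loop characteristic equation: s² + 4.9s + K_p·7 = 0.
So ω_n = √(7K_p) and 2ζω_n = 4.9, giving ζ = 4.9/(2√(7K_p)).
Setting ζ = 0.46: √(7K_p) = 4.9/(2·0.46) = 5.326, so K_p = 28.37/7 = 4.05.

K_p = 4.05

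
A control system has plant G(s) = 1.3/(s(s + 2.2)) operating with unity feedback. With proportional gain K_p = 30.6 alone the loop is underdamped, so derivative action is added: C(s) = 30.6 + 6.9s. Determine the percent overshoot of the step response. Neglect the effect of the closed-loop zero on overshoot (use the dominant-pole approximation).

Forward path: (30.6 + 6.9s)·1.3/(s(s+2.2)). The closed-loop characteristic equation is s² + (2.2 + 1.3·6.9)s + 1.3·30.6 = 0.
That is s² + 11.17s + 39.78 = 0, so ω_n = 6.307 rad/s and ζ = 11.17/(2·6.307) = 0.8855.
%OS = 100·exp(−πζ/√(1−ζ²)) = 0.251%.

0.251%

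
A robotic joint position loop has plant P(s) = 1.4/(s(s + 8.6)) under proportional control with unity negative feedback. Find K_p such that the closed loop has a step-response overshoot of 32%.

From %OS = 100·exp(−πζ/√(1−ζ²)) = 32%, ζ = −ln(0.32)/√(π²+ln²(0.32)) = 0.341.
Characteristic equation s² + 8.6s + 1.4K_p = 0 gives ζ = 8.6/(2√(1.4K_p)).
Setting ζ = 0.341: √(1.4K_p) = 8.6/(2·0.341) = 12.61, so K_p = 159/1.4 = 114.

K_p = 114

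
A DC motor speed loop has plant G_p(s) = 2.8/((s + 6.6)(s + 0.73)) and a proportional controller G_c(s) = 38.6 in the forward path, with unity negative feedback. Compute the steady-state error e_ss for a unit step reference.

The loop is type 0. Static position error constant K_pos = G_c(0)·G_p(0) = 38.6·0.5812 = 22.43.
Steady-state error to a unit step: e_ss = 1/(1+K_pos) = 1/23.43 = 0.0427.

0.0427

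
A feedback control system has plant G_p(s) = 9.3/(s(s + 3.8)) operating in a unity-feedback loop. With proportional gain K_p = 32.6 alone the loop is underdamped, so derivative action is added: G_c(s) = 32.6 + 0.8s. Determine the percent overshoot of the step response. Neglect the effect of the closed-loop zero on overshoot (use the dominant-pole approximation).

Forward path: (32.6 + 0.8s)·9.3/(s(s+3.8)). The closed-loop characteristic equation is s² + (3.8 + 9.3·0.8)s + 9.3·32.6 = 0.
That is s² + 11.24s + 303.2 = 0, so ω_n = 17.41 rad/s and ζ = 11.24/(2·17.41) = 0.3228.
%OS = 100·exp(−πζ/√(1−ζ²)) = 34.3%.

34.3%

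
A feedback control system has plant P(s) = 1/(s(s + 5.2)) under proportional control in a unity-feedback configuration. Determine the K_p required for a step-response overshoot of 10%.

K_p = 19.3

From %OS = 100·exp(−πζ/√(1−ζ²)) = 10%, ζ = −ln(0.1)/√(π²+ln²(0.1)) = 0.5912.
Characteristic equation s² + 5.2s + 1K_p = 0 gives ζ = 5.2/(2√(1K_p)).
Setting ζ = 0.5912: √(1K_p) = 5.2/(2·0.5912) = 4.398, so K_p = 19.34/1 = 19.3.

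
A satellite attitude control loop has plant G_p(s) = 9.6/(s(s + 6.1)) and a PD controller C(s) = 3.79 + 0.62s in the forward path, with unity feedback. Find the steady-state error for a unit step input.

0

The open loop C(s)G_p(s) has a pole at the origin (type 1), so the static position error constant is infinite and e_ss = 1/(1+∞) = 0.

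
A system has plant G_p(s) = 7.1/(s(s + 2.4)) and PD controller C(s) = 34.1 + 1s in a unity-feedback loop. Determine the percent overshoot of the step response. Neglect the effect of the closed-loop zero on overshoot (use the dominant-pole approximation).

36.5%

Forward path: (34.1 + 1s)·7.1/(s(s+2.4)). The closed-loop characteristic equation is s² + (2.4 + 7.1·1)s + 7.1·34.1 = 0.
That is s² + 9.5s + 242.1 = 0, so ω_n = 15.56 rad/s and ζ = 9.5/(2·15.56) = 0.3053.
%OS = 100·exp(−πζ/√(1−ζ²)) = 36.5%.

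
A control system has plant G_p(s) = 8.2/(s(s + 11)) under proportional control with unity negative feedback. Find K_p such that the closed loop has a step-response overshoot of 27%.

K_p = 24.9

From %OS = 100·exp(−πζ/√(1−ζ²)) = 27%, ζ = −ln(0.27)/√(π²+ln²(0.27)) = 0.3847.
Characteristic equation s² + 11s + 8.2K_p = 0 gives ζ = 11/(2√(8.2K_p)).
Setting ζ = 0.3847: √(8.2K_p) = 11/(2·0.3847) = 14.3, so K_p = 204.4/8.2 = 24.9.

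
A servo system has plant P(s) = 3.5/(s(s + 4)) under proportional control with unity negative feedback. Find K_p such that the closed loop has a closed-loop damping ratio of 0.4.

Closed-loop characteristic equation: s² + 4s + K_p·3.5 = 0.
So ω_n = √(3.5K_p) and 2ζω_n = 4, giving ζ = 4/(2√(3.5K_p)).
Setting ζ = 0.4: √(3.5K_p) = 4/(2·0.4) = 5, so K_p = 25/3.5 = 7.14.

K_p = 7.14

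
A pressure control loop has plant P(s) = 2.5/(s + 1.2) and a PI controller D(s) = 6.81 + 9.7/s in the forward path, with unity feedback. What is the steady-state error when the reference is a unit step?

0

The open loop D(s)P(s) has a pole at the origin (type 1), so the static position error constant is infinite and e_ss = 1/(1+∞) = 0.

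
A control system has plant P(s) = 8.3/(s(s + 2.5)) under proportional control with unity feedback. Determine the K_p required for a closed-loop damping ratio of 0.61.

Closed-loop characteristic equation: s² + 2.5s + K_p·8.3 = 0.
So ω_n = √(8.3K_p) and 2ζω_n = 2.5, giving ζ = 2.5/(2√(8.3K_p)).
Setting ζ = 0.61: √(8.3K_p) = 2.5/(2·0.61) = 2.049, so K_p = 4.199/8.3 = 0.506.

K_p = 0.506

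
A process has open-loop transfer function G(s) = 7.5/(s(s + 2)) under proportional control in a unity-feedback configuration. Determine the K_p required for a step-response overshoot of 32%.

From %OS = 100·exp(−πζ/√(1−ζ²)) = 32%, ζ = −ln(0.32)/√(π²+ln²(0.32)) = 0.341.
Characteristic equation s² + 2s + 7.5K_p = 0 gives ζ = 2/(2√(7.5K_p)).
Setting ζ = 0.341: √(7.5K_p) = 2/(2·0.341) = 2.933, so K_p = 8.602/7.5 = 1.15.

K_p = 1.15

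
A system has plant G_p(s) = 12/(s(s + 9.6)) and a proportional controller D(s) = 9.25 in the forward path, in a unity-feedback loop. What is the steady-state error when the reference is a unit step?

The open loop D(s)G_p(s) has a pole at the origin (type 1), so the static position error constant is infinite and e_ss = 1/(1+∞) = 0.

0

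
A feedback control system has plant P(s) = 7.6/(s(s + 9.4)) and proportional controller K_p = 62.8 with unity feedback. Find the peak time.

T_p = 0.147 s

From 1 + K_pP(s) = 0: s² + 9.4s + 477.3 = 0 ⇒ ω_n = 21.85, ζ = 0.2151.
Damped frequency ω_d = ω_n√(1−ζ²) = 21.34 rad/s, so peak time T_p = π/ω_d = 0.147 s.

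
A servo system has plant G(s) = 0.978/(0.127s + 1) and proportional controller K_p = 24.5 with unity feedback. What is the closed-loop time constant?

Closed loop: T(s) = K_p·G/(1+K_p·G) = 23.96/(0.127s + 1 + 23.96), with pole at s = −(1 + 23.96)/0.127 = −196.5.
Closed-loop time constant τ = 1/196.5 = 0.00509 s.

τ = 0.00509 s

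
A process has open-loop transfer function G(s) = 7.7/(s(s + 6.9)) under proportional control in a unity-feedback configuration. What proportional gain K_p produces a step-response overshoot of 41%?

From %OS = 100·exp(−πζ/√(1−ζ²)) = 41%, ζ = −ln(0.41)/√(π²+ln²(0.41)) = 0.273.
Characteristic equation s² + 6.9s + 7.7K_p = 0 gives ζ = 6.9/(2√(7.7K_p)).
Setting ζ = 0.273: √(7.7K_p) = 6.9/(2·0.273) = 12.64, so K_p = 159.7/7.7 = 20.7.

K_p = 20.7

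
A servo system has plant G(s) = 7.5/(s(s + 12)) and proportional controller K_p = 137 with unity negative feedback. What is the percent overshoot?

The closed-loop denominator s² + 12s + 1028 gives ω_n = √1028 = 32.05 and ζ = 12/(2ω_n) = 0.1872.
%OS = 100·exp(−πζ/√(1−ζ²)) = 100·exp(−π·0.1872/√0.965) = 55%.

55%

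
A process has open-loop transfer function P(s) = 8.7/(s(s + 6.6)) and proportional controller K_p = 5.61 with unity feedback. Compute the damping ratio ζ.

The closed-loop denominator is s(s+6.6) + 5.61·8.7 = s² + 6.6s + 48.81.
Matching s² + 2ζω_n s + ω_n²: ω_n = √48.81 = 6.986 rad/s and 2ζω_n = 6.6, so ζ = 6.6/(2·6.986) = 0.472.

ζ = 0.472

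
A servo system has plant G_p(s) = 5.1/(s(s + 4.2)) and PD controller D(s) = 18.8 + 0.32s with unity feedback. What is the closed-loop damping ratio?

Forward path: (18.8 + 0.32s)·5.1/(s(s+4.2)). The closed-loop characteristic equation is s² + (4.2 + 5.1·0.32)s + 5.1·18.8 = 0.
That is s² + 5.832s + 95.88 = 0, so ω_n = 9.792 rad/s and ζ = 5.832/(2·9.792) = 0.2978.

ζ = 0.298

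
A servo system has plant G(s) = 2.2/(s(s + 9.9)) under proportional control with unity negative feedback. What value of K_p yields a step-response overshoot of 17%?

K_p = 46.1

From %OS = 100·exp(−πζ/√(1−ζ²)) = 17%, ζ = −ln(0.17)/√(π²+ln²(0.17)) = 0.4913.
Characteristic equation s² + 9.9s + 2.2K_p = 0 gives ζ = 9.9/(2√(2.2K_p)).
Setting ζ = 0.4913: √(2.2K_p) = 9.9/(2·0.4913) = 10.08, so K_p = 101.5/2.2 = 46.1.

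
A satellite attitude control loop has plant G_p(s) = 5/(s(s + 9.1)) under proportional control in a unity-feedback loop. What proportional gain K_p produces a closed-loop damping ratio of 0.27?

Closed-loop characteristic equation: s² + 9.1s + K_p·5 = 0.
So ω_n = √(5K_p) and 2ζω_n = 9.1, giving ζ = 9.1/(2√(5K_p)).
Setting ζ = 0.27: √(5K_p) = 9.1/(2·0.27) = 16.85, so K_p = 284/5 = 56.8.

K_p = 56.8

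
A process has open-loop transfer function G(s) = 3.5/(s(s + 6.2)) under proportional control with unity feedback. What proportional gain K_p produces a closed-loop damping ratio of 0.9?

K_p = 3.39

Closed-loop characteristic equation: s² + 6.2s + K_p·3.5 = 0.
So ω_n = √(3.5K_p) and 2ζω_n = 6.2, giving ζ = 6.2/(2√(3.5K_p)).
Setting ζ = 0.9: √(3.5K_p) = 6.2/(2·0.9) = 3.444, so K_p = 11.86/3.5 = 3.39.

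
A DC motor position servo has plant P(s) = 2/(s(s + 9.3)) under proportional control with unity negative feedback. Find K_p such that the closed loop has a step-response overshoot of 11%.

From %OS = 100·exp(−πζ/√(1−ζ²)) = 11%, ζ = −ln(0.11)/√(π²+ln²(0.11)) = 0.5749.
Characteristic equation s² + 9.3s + 2K_p = 0 gives ζ = 9.3/(2√(2K_p)).
Setting ζ = 0.5749: √(2K_p) = 9.3/(2·0.5749) = 8.089, so K_p = 65.42/2 = 32.7.

K_p = 32.7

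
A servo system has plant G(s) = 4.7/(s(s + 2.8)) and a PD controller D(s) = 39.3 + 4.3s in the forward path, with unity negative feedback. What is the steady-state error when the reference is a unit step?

The open loop D(s)G(s) has a pole at the origin (type 1), so the static position error constant is infinite and e_ss = 1/(1+∞) = 0.

0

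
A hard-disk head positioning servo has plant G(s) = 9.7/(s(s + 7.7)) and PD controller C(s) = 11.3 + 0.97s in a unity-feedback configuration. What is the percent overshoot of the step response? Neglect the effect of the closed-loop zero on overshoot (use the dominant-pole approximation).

Forward path: (11.3 + 0.97s)·9.7/(s(s+7.7)). The closed-loop characteristic equation is s² + (7.7 + 9.7·0.97)s + 9.7·11.3 = 0.
That is s² + 17.11s + 109.6 = 0, so ω_n = 10.47 rad/s and ζ = 17.11/(2·10.47) = 0.8171.
%OS = 100·exp(−πζ/√(1−ζ²)) = 1.16%.

1.16%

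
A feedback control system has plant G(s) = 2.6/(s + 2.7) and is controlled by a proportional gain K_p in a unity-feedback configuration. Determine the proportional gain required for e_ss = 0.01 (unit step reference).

For a type-0 loop with proportional control, e_ss = 1/(1 + K_p·G(0)).
G(0) = 0.963. Require 1/(1 + K_p·0.963) = 0.01, so 1 + 0.963·K_p = 100.
K_p = (100 − 1)/0.963 = 103.

K_p = 103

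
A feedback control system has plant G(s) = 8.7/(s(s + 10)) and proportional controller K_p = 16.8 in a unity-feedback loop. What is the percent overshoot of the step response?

24%

From 1 + K_pG(s) = 0: s² + 10s + 146.2 = 0 ⇒ ω_n = 12.09, ζ = 0.4136.
%OS = 100·exp(−πζ/√(1−ζ²)) = 100·exp(−π·0.4136/√0.829) = 24%.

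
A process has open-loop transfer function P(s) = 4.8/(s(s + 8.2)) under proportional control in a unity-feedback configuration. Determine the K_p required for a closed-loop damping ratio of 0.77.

Closed-loop characteristic equation: s² + 8.2s + K_p·4.8 = 0.
So ω_n = √(4.8K_p) and 2ζω_n = 8.2, giving ζ = 8.2/(2√(4.8K_p)).
Setting ζ = 0.77: √(4.8K_p) = 8.2/(2·0.77) = 5.325, so K_p = 28.35/4.8 = 5.91.

K_p = 5.91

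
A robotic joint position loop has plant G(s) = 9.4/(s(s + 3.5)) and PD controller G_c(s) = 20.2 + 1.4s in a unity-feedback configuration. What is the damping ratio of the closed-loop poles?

Forward path: (20.2 + 1.4s)·9.4/(s(s+3.5)). The closed-loop characteristic equation is s² + (3.5 + 9.4·1.4)s + 9.4·20.2 = 0.
That is s² + 16.66s + 189.9 = 0, so ω_n = 13.78 rad/s and ζ = 16.66/(2·13.78) = 0.6045.

ζ = 0.605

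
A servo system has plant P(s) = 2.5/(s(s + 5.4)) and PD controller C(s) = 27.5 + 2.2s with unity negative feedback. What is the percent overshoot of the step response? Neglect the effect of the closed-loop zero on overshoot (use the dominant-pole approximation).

Forward path: (27.5 + 2.2s)·2.5/(s(s+5.4)). The closed-loop characteristic equation is s² + (5.4 + 2.5·2.2)s + 2.5·27.5 = 0.
That is s² + 10.9s + 68.75 = 0, so ω_n = 8.292 rad/s and ζ = 10.9/(2·8.292) = 0.6573.
%OS = 100·exp(−πζ/√(1−ζ²)) = 6.46%.

6.46%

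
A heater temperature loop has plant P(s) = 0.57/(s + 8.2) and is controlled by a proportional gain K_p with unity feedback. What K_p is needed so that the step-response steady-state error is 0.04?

K_p = 345

The loop is type 0, so e_ss(step) = 1/(1 + K_pos) with K_pos = K_p·P(0).
P(0) = 0.06951. Require 1/(1 + K_p·0.06951) = 0.04, so 1 + 0.06951·K_p = 25.
K_p = (25 − 1)/0.06951 = 345.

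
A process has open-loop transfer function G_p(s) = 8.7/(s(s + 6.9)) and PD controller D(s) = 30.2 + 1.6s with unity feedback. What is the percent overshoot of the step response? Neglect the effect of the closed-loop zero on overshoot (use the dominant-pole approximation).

7.19%

Forward path: (30.2 + 1.6s)·8.7/(s(s+6.9)). The closed-loop characteristic equation is s² + (6.9 + 8.7·1.6)s + 8.7·30.2 = 0.
That is s² + 20.82s + 262.7 = 0, so ω_n = 16.21 rad/s and ζ = 20.82/(2·16.21) = 0.6422.
%OS = 100·exp(−πζ/√(1−ζ²)) = 7.19%.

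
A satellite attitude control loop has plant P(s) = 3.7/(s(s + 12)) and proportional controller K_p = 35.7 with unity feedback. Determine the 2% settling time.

The closed-loop denominator s² + 12s + 132.1 gives ω_n = √132.1 = 11.49 and ζ = 12/(2ω_n) = 0.5221.
2% settling time T_s ≈ 4/(ζω_n) = 4/6 = 0.667 s.

T_s ≈ 0.667 s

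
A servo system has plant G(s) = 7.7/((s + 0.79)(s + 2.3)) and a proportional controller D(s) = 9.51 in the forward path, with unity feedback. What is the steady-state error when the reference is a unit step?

The loop is type 0. Static position error constant K_pos = D(0)·G(0) = 9.51·4.238 = 40.3.
Steady-state error to a unit step: e_ss = 1/(1+K_pos) = 1/41.3 = 0.0242.

0.0242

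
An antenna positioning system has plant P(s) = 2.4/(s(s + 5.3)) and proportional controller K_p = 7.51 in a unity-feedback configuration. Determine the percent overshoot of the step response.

From 1 + K_pP(s) = 0: s² + 5.3s + 18.02 = 0 ⇒ ω_n = 4.245, ζ = 0.6242.
%OS = 100·exp(−πζ/√(1−ζ²)) = 100·exp(−π·0.6242/√0.6104) = 8.13%.

8.13%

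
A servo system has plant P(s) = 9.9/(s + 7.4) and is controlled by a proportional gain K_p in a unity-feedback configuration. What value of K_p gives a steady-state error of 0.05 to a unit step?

The loop is type 0, so e_ss(step) = 1/(1 + K_pos) with K_pos = K_p·P(0).
P(0) = 1.338. Require 1/(1 + K_p·1.338) = 0.05, so 1 + 1.338·K_p = 20.
K_p = (20 − 1)/1.338 = 14.2.

K_p = 14.2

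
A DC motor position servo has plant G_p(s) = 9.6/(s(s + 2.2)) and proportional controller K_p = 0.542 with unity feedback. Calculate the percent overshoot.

The closed-loop denominator s² + 2.2s + 5.203 gives ω_n = √5.203 = 2.281 and ζ = 2.2/(2ω_n) = 0.4822.
%OS = 100·exp(−πζ/√(1−ζ²)) = 100·exp(−π·0.4822/√0.7675) = 17.7%.

17.7%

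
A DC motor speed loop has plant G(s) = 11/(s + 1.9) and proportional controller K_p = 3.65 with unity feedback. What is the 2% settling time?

Closed-loop transfer function: T(s) = K_p·G(s)/(1 + K_p·G(s)) = 40.15/(s + 1.9 + 40.15) = 40.15/(s + 42.05).
Time constant τ = 1/42.05 = 0.02378 s, so the 2% settling time is about 4τ = 0.0951 s.

T_s ≈ 0.0951 s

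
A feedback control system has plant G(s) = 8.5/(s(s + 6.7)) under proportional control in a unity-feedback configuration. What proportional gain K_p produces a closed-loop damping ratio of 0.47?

K_p = 5.98

Closed-loop characteristic equation: s² + 6.7s + K_p·8.5 = 0.
So ω_n = √(8.5K_p) and 2ζω_n = 6.7, giving ζ = 6.7/(2√(8.5K_p)).
Setting ζ = 0.47: √(8.5K_p) = 6.7/(2·0.47) = 7.128, so K_p = 50.8/8.5 = 5.98.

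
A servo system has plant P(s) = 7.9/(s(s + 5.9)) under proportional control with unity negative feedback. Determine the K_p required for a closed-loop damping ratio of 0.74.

Closed-loop characteristic equation: s² + 5.9s + K_p·7.9 = 0.
So ω_n = √(7.9K_p) and 2ζω_n = 5.9, giving ζ = 5.9/(2√(7.9K_p)).
Setting ζ = 0.74: √(7.9K_p) = 5.9/(2·0.74) = 3.986, so K_p = 15.89/7.9 = 2.01.

K_p = 2.01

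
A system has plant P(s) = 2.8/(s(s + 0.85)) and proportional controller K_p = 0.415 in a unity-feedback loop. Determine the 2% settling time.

From 1 + K_pP(s) = 0: s² + 0.85s + 1.162 = 0 ⇒ ω_n = 1.078, ζ = 0.3943.
2% settling time T_s ≈ 4/(ζω_n) = 4/0.425 = 9.41 s.

T_s ≈ 9.41 s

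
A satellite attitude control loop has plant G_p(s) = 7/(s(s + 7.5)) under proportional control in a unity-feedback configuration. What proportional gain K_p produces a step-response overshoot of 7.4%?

From %OS = 100·exp(−πζ/√(1−ζ²)) = 7.4%, ζ = −ln(0.074)/√(π²+ln²(0.074)) = 0.6381.
Characteristic equation s² + 7.5s + 7K_p = 0 gives ζ = 7.5/(2√(7K_p)).
Setting ζ = 0.6381: √(7K_p) = 7.5/(2·0.6381) = 5.877, so K_p = 34.54/7 = 4.93.

K_p = 4.93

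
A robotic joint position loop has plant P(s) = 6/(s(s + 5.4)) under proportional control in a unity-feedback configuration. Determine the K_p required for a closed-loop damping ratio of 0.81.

Closed-loop characteristic equation: s² + 5.4s + K_p·6 = 0.
So ω_n = √(6K_p) and 2ζω_n = 5.4, giving ζ = 5.4/(2√(6K_p)).
Setting ζ = 0.81: √(6K_p) = 5.4/(2·0.81) = 3.333, so K_p = 11.11/6 = 1.85.

K_p = 1.85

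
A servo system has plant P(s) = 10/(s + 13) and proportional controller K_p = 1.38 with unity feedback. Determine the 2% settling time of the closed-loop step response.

T_s ≈ 0.149 s

Closed-loop transfer function: T(s) = K_p·P(s)/(1 + K_p·P(s)) = 13.8/(s + 13 + 13.8) = 13.8/(s + 26.8).
Time constant τ = 1/26.8 = 0.03731 s, so the 2% settling time is about 4τ = 0.149 s.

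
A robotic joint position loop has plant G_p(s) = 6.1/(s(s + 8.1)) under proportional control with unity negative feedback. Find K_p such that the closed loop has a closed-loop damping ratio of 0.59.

K_p = 7.72

Closed-loop characteristic equation: s² + 8.1s + K_p·6.1 = 0.
So ω_n = √(6.1K_p) and 2ζω_n = 8.1, giving ζ = 8.1/(2√(6.1K_p)).
Setting ζ = 0.59: √(6.1K_p) = 8.1/(2·0.59) = 6.864, so K_p = 47.12/6.1 = 7.72.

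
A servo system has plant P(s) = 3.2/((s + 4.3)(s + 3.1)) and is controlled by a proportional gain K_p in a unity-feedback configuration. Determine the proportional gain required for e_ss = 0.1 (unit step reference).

K_p = 37.5

The loop is type 0, so e_ss(step) = 1/(1 + K_pos) with K_pos = K_p·P(0).
P(0) = 0.2401. Require 1/(1 + K_p·0.2401) = 0.1, so 1 + 0.2401·K_p = 10.
K_p = (10 − 1)/0.2401 = 37.5.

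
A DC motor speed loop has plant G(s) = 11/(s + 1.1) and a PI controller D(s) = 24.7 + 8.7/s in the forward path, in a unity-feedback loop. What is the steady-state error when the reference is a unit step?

The open loop D(s)G(s) has a pole at the origin (type 1), so the static position error constant is infinite and e_ss = 1/(1+∞) = 0.

0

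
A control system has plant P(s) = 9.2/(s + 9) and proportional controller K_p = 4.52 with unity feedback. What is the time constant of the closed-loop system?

τ = 0.0198 s

Closed-loop transfer function: T(s) = K_p·P(s)/(1 + K_p·P(s)) = 41.58/(s + 9 + 41.58) = 41.58/(s + 50.58).
Time constant τ = 1/50.58 = 0.0198 s.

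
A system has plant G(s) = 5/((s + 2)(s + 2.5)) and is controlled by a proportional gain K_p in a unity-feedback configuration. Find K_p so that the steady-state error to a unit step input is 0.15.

K_p = 5.67

Steady-state error for a unit step on this type-0 loop is 1/(1 + K_p·G(0)).
G(0) = 1. Require 1/(1 + K_p·1) = 0.15, so 1 + 1·K_p = 6.667.
K_p = (6.667 − 1)/1 = 5.67.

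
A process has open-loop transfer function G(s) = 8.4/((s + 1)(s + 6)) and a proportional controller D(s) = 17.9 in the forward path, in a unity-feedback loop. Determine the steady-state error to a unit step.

0.0384

The loop is type 0. Static position error constant K_pos = D(0)·G(0) = 17.9·1.4 = 25.06.
Steady-state error to a unit step: e_ss = 1/(1+K_pos) = 1/26.06 = 0.0384.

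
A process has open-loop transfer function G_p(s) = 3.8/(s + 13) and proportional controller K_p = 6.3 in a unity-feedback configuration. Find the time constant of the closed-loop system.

τ = 0.0271 s

Closed-loop transfer function: T(s) = K_p·G_p(s)/(1 + K_p·G_p(s)) = 23.94/(s + 13 + 23.94) = 23.94/(s + 36.94).
Time constant τ = 1/36.94 = 0.0271 s.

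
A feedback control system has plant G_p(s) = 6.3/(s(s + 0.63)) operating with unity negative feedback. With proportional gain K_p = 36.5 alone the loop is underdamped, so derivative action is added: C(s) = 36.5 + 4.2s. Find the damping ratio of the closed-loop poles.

Forward path: (36.5 + 4.2s)·6.3/(s(s+0.63)). The closed-loop characteristic equation is s² + (0.63 + 6.3·4.2)s + 6.3·36.5 = 0.
That is s² + 27.09s + 229.9 = 0, so ω_n = 15.16 rad/s and ζ = 27.09/(2·15.16) = 0.8932.

ζ = 0.893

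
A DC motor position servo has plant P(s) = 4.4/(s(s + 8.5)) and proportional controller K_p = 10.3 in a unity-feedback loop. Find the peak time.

The closed-loop denominator s² + 8.5s + 45.32 gives ω_n = √45.32 = 6.732 and ζ = 8.5/(2ω_n) = 0.6313.
Damped frequency ω_d = ω_n√(1−ζ²) = 5.221 rad/s, so peak time T_p = π/ω_d = 0.602 s.

T_p = 0.602 s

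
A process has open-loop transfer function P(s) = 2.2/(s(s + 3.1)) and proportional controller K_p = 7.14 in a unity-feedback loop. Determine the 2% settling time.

The closed-loop denominator s² + 3.1s + 15.71 gives ω_n = √15.71 = 3.963 and ζ = 3.1/(2ω_n) = 0.3911.
2% settling time T_s ≈ 4/(ζω_n) = 4/1.55 = 2.58 s.

T_s ≈ 2.58 s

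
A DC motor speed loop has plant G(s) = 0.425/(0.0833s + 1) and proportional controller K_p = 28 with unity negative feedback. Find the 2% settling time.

Closed loop: T(s) = K_p·G/(1+K_p·G) = 11.9/(0.0833s + 1 + 11.9), with pole at s = −(1 + 11.9)/0.0833 = −154.9.
τ = 1/154.9 = 0.006457 s, so 2% settling time ≈ 4τ = 0.0258 s.

T_s ≈ 0.0258 s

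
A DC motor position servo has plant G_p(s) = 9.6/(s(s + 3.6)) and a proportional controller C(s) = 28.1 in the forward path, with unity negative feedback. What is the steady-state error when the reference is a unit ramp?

The loop has one pole at the origin (type 1). Velocity error constant K_v = lim_{s→0} s·C(s)G_p(s) = 28.1·9.6/3.6 = 74.93.
Steady-state error to a unit ramp: e_ss = 1/K_v = 0.0133.

0.0133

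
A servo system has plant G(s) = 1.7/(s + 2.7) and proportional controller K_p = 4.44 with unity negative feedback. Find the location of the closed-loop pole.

Closed-loop transfer function: T(s) = K_p·G(s)/(1 + K_p·G(s)) = 7.548/(s + 2.7 + 7.548) = 7.548/(s + 10.25).
The closed-loop pole is at s = −10.25.

s = -10.25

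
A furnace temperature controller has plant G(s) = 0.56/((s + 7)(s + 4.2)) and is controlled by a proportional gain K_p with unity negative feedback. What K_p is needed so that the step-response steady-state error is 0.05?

The loop is type 0, so e_ss(step) = 1/(1 + K_pos) with K_pos = K_p·G(0).
G(0) = 0.01905. Require 1/(1 + K_p·0.01905) = 0.05, so 1 + 0.01905·K_p = 20.
K_p = (20 − 1)/0.01905 = 997.

K_p = 997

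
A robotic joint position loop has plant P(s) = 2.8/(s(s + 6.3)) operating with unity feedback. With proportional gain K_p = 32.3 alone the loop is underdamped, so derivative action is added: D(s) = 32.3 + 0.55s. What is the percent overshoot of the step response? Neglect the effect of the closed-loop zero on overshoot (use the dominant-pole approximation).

24.1%

Forward path: (32.3 + 0.55s)·2.8/(s(s+6.3)). The closed-loop characteristic equation is s² + (6.3 + 2.8·0.55)s + 2.8·32.3 = 0.
That is s² + 7.84s + 90.44 = 0, so ω_n = 9.51 rad/s and ζ = 7.84/(2·9.51) = 0.4122.
%OS = 100·exp(−πζ/√(1−ζ²)) = 24.1%.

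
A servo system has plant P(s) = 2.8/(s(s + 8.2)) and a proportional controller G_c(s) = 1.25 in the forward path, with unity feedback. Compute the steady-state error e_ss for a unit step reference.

0

The open loop G_c(s)P(s) has a pole at the origin (type 1), so the static position error constant is infinite and e_ss = 1/(1+∞) = 0.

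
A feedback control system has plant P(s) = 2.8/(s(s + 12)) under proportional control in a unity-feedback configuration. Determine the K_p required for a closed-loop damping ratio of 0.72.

Closed-loop characteristic equation: s² + 12s + K_p·2.8 = 0.
So ω_n = √(2.8K_p) and 2ζω_n = 12, giving ζ = 12/(2√(2.8K_p)).
Setting ζ = 0.72: √(2.8K_p) = 12/(2·0.72) = 8.333, so K_p = 69.44/2.8 = 24.8.

K_p = 24.8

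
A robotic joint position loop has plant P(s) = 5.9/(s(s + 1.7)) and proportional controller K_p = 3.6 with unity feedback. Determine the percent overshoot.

55.5%

From 1 + K_pP(s) = 0: s² + 1.7s + 21.24 = 0 ⇒ ω_n = 4.609, ζ = 0.1844.
%OS = 100·exp(−πζ/√(1−ζ²)) = 100·exp(−π·0.1844/√0.966) = 55.5%.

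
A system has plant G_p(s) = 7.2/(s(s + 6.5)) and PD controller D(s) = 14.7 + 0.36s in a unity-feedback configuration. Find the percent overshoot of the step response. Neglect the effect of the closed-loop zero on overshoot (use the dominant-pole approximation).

21.3%

Forward path: (14.7 + 0.36s)·7.2/(s(s+6.5)). The closed-loop characteristic equation is s² + (6.5 + 7.2·0.36)s + 7.2·14.7 = 0.
That is s² + 9.092s + 105.8 = 0, so ω_n = 10.29 rad/s and ζ = 9.092/(2·10.29) = 0.4419.
%OS = 100·exp(−πζ/√(1−ζ²)) = 21.3%.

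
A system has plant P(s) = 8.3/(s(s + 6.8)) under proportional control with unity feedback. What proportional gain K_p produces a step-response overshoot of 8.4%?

K_p = 3.63

From %OS = 100·exp(−πζ/√(1−ζ²)) = 8.4%, ζ = −ln(0.084)/√(π²+ln²(0.084)) = 0.6191.
Characteristic equation s² + 6.8s + 8.3K_p = 0 gives ζ = 6.8/(2√(8.3K_p)).
Setting ζ = 0.6191: √(8.3K_p) = 6.8/(2·0.6191) = 5.491, so K_p = 30.16/8.3 = 3.63.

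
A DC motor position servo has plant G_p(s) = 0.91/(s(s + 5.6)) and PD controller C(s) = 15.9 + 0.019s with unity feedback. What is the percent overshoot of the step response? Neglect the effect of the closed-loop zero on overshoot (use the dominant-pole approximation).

3.21%

Forward path: (15.9 + 0.019s)·0.91/(s(s+5.6)). The closed-loop characteristic equation is s² + (5.6 + 0.91·0.019)s + 0.91·15.9 = 0.
That is s² + 5.617s + 14.47 = 0, so ω_n = 3.804 rad/s and ζ = 5.617/(2·3.804) = 0.7384.
%OS = 100·exp(−πζ/√(1−ζ²)) = 3.21%.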